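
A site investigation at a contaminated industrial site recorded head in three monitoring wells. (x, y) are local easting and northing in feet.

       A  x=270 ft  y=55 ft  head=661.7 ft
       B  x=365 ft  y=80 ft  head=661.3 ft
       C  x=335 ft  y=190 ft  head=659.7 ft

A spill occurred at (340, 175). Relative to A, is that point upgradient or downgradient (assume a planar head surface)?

downgradient

Taking A as reference: B−A = (95, 25, -0.4); C−A = (65, 135, -2.0).
Determinant of the coordinate differences = 95·135 − 65·25 = 11200.
∂h/∂x = [(-0.4)·135 − (-2.0)·25] / 11200 = -0.0003571
∂h/∂y = [95·(-2.0) − 65·(-0.4)] / 11200 = -0.01464
Head at (340, 175) = 661.7 + (-0.0003571)·(70) + (-0.01464)·(120) = 659.92 ft.
That is lower than the 661.7 ft at A, so the point is downgradient.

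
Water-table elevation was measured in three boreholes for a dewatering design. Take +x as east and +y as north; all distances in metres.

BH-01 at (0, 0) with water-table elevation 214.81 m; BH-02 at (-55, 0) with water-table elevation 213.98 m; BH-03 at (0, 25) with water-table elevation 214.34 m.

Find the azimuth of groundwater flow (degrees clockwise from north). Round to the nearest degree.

321°

∂h/∂x = (213.98 − 214.81) / (-55 − 0) = +0.01509
∂h/∂y = (214.34 − 214.81) / (25 − 0) = -0.01880
Flow direction (−∇h) has components (-0.01509 E, +0.01880 N).
Azimuth = atan2(E, N) = atan2(-0.01509, +0.01880) = 321.2° ≈ 321°.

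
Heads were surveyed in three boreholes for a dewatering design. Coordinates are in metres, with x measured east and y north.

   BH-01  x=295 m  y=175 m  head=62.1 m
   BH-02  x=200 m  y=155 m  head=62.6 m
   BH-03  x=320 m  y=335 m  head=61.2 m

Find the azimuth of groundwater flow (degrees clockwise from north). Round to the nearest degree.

040°

Differences from BH-01: to BH-02 (Δx, Δy, Δh) = (-95, -20, +0.5); to BH-03 = (25, 160, -0.9).
Solve a·Δx + b·Δy = Δh: det = (-95)·160 − 25·(-20) = -14700.
∂h/∂x = [(+0.5)·160 − (-0.9)·(-20)] / -14700 = -0.004218
∂h/∂y = [(-95)·(-0.9) − 25·(+0.5)] / -14700 = -0.004966
Flow direction (−∇h) has components (+0.004218 E, +0.004966 N).
Azimuth = atan2(E, N) = atan2(+0.004218, +0.004966) = 40.3° ≈ 040°.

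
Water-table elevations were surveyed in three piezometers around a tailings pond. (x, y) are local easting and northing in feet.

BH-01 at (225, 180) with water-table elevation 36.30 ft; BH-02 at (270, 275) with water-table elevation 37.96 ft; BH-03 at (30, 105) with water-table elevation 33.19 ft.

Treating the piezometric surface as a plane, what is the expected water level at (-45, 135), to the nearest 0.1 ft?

Differences from BH-01: to BH-02 (Δx, Δy, Δh) = (45, 95, +1.66); to BH-03 = (-195, -75, -3.11).
Solve a·Δx + b·Δy = Δh: det = 45·(-75) − (-195)·95 = 15150.
∂h/∂x = [(+1.66)·(-75) − (-3.11)·95] / 15150 = +0.01128
∂h/∂y = [45·(-3.11) − (-195)·(+1.66)] / 15150 = +0.01213
h(-45, 135) = 36.30 + (+0.01128)·(-270) + (+0.01213)·(-45) = 36.30 -3.047 -0.546 = 32.708 ft.

32.7 ft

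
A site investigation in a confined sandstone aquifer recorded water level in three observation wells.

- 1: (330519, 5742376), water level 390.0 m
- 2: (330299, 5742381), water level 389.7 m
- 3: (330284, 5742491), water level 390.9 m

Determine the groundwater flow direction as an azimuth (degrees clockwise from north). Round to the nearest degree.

With h = a·x + b·y + c and 1 as origin, the differences give:
  (-220)·a + 5·b = -0.3
  (-235)·a + 115·b = +0.9
Eliminate b (×115 and ×5, subtract): -24125·a = -39.00 → a = ∂h/∂x = +0.001617
Back-substitute: b = ∂h/∂y = +0.01113.
Flow direction (−∇h) has components (-0.001617 E, -0.01113 N).
Azimuth = atan2(E, N) = atan2(-0.001617, -0.01113) = 188.3° ≈ 188°.

188°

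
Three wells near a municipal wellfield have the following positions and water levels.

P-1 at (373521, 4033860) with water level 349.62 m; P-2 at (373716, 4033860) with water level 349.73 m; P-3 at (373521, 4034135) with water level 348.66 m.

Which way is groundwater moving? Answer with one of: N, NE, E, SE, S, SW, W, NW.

∂h/∂x = (349.73 − 349.62) / (373716 − 373521) = +0.0005641
∂h/∂y = (348.66 − 349.62) / (4034135 − 4033860) = -0.003491
Flow = −∇h = (-0.0005641 east, +0.003491 north), which points north.

N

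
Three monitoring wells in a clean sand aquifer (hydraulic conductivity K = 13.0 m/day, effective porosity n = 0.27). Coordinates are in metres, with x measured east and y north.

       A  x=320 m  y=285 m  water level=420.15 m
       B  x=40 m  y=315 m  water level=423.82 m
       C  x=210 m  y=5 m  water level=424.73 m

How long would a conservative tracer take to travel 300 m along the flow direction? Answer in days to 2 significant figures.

350 days

With h = a·x + b·y + c and A as origin, the differences give:
  (-280)·a + 30·b = +3.67
  (-110)·a + (-280)·b = +4.58
Eliminate b (×(-280) and ×30, subtract): 81700·a = -1165.000 → a = ∂h/∂x = -0.01426
Back-substitute: b = ∂h/∂y = -0.01076.
|∇h| = √(-0.01426² + -0.01076²) = 0.01786
Seepage velocity v = K·i/n = 13.0 × 0.01786 / 0.27 = 0.8599 m/day.
t = 300 / 0.8599 = 348.9 days.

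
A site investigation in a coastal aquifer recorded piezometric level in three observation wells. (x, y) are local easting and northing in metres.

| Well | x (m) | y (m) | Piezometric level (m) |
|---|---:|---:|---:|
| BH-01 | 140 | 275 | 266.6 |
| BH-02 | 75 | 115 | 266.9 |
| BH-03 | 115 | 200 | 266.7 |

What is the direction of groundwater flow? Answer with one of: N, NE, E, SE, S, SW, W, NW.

With h = a·x + b·y + c and BH-01 as origin, the differences give:
  (-65)·a + (-160)·b = +0.3
  (-25)·a + (-75)·b = +0.1
Eliminate b (×(-75) and ×(-160), subtract): 875·a = -6.50 → a = ∂h/∂x = -0.007429
Back-substitute: b = ∂h/∂y = +0.001143.
Flow = −∇h = (+0.007429 east, -0.001143 north), which points east.

E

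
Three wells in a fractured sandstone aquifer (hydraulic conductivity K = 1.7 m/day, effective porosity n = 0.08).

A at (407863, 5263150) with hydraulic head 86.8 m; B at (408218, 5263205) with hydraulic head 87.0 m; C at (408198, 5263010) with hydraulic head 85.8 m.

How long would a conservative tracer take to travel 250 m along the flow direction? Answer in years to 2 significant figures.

5.2 years

Differences from A: to B (Δx, Δy, Δh) = (355, 55, +0.2); to C = (335, -140, -1.0).
Solve a·Δx + b·Δy = Δh: det = 355·(-140) − 335·55 = -68125.
∂h/∂x = [(+0.2)·(-140) − (-1.0)·55] / -68125 = -0.0003963
∂h/∂y = [355·(-1.0) − 335·(+0.2)] / -68125 = +0.006194
|∇h| = √(-0.0003963² + 0.006194²) = 0.006207
Seepage velocity v = K·i/n = 1.7 × 0.006207 / 0.08 = 0.1319 m/day.
t = 250 / 0.1319 = 1895 days = 5.19 years.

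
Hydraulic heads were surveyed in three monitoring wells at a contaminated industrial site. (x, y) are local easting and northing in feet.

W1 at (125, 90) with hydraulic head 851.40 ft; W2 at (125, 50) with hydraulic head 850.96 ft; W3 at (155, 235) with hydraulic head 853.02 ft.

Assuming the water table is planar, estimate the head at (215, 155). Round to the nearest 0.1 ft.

852.2 ft

Taking W1 as reference: W2−W1 = (0, -40, -0.44); W3−W1 = (30, 145, +1.62).
Solve a·Δx + b·Δy = Δh: det = 0·145 − 30·(-40) = 1200.
∂h/∂x = [(-0.44)·145 − (+1.62)·(-40)] / 1200 = +0.0008333
∂h/∂y = [0·(+1.62) − 30·(-0.44)] / 1200 = +0.01100
h(215, 155) = 851.40 + (+0.0008333)·(90) + (+0.01100)·(65) = 851.40 +0.075 +0.715 = 852.190 ft.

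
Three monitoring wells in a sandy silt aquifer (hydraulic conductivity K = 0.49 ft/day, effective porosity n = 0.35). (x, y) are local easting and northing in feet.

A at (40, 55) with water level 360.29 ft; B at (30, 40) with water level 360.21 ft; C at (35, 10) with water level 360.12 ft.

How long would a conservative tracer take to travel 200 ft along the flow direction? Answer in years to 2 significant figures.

Three-point gradient (reference A): Δ to B = (-10, -15, -0.08), Δ to C = (-5, -45, -0.17).
∂h/∂x = +0.002800, ∂h/∂y = +0.003467 (det = 375).
|∇h| = √(0.002800² + 0.003467²) = 0.004456
Seepage velocity v = K·i/n = 0.49 × 0.004456 / 0.35 = 0.006238 ft/day.
t = 200 / 0.006238 = 3.206e+04 days = 87.8 years.

88 years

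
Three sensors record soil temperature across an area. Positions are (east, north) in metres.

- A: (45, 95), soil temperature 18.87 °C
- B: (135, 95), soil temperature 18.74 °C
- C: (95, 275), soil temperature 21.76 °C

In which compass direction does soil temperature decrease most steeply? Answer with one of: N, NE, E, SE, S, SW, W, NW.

With T = a·x + b·y + c and A as origin, the differences give:
  90·a + 0·b = -0.13
  50·a + 180·b = +2.89
Eliminate b (×180 and ×0, subtract): 16200·a = -23.400 → a = ∂T/∂x = -0.001444
Back-substitute: b = ∂T/∂y = +0.01646.
Steepest decrease is along −∇f = (+0.001444 E, -0.01646 N) → south.

S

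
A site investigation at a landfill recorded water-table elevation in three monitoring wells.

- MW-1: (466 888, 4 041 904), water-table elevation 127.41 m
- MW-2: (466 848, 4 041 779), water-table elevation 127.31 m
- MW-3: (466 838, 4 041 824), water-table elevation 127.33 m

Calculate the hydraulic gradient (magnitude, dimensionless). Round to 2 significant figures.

0.00088

Taking MW-1 as reference: MW-2−MW-1 = (-40, -125, -0.10); MW-3−MW-1 = (-50, -80, -0.08).
Solve a·Δx + b·Δy = Δh: det = (-40)·(-80) − (-50)·(-125) = -3050.
∂h/∂x = [(-0.10)·(-80) − (-0.08)·(-125)] / -3050 = +0.0006557
∂h/∂y = [(-40)·(-0.08) − (-50)·(-0.10)] / -3050 = +0.0005902
|∇h| = √(0.0006557² + 0.0005902²) = 0.0008822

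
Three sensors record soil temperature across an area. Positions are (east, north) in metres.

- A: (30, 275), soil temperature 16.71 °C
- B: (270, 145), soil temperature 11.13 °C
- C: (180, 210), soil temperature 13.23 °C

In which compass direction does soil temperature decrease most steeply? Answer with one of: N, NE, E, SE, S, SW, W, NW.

Three-point gradient (reference A): Δ to B = (240, -130, -5.58), Δ to C = (150, -65, -3.48).
∂T/∂x = -0.02300, ∂T/∂y = +0.0004615 (det = 3900).
Steepest decrease is along −∇f = (+0.02300 E, -0.0004615 N) → east.

E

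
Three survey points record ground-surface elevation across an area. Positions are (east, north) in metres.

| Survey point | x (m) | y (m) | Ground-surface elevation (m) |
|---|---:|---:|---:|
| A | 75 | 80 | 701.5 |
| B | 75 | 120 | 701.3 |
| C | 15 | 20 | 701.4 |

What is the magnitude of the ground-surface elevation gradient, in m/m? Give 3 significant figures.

Taking A as reference: B−A = (0, 40, -0.2); C−A = (-60, -60, -0.1).
Determinant of the coordinate differences = 0·(-60) − (-60)·40 = 2400.
∂z/∂x = [(-0.2)·(-60) − (-0.1)·40] / 2400 = +0.006667
∂z/∂y = [0·(-0.1) − (-60)·(-0.2)] / 2400 = -0.005000
|∇f| = √(0.006667² + -0.005000²) = 0.008334 m/m

0.00833 m/m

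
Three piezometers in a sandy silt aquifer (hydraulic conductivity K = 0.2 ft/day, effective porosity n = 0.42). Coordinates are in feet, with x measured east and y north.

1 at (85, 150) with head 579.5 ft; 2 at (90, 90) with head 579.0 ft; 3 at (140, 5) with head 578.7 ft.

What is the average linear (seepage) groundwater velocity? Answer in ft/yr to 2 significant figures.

2.3 ft/yr

With h = a·x + b·y + c and 1 as origin, the differences give:
  5·a + (-60)·b = -0.5
  55·a + (-145)·b = -0.8
Eliminate b (×(-145) and ×(-60), subtract): 2575·a = 24.50 → a = ∂h/∂x = +0.009515
Back-substitute: b = ∂h/∂y = +0.009126.
|∇h| = √(0.009515² + 0.009126²) = 0.01318
Seepage velocity v = K·i/n = 0.2 × 0.01318 / 0.42 = 0.006276 ft/day = 2.292 ft/yr.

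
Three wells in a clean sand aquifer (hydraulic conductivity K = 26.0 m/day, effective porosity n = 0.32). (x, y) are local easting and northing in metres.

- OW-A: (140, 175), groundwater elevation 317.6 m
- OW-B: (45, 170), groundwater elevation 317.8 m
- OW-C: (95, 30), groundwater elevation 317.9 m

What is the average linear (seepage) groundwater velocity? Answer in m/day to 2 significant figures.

Taking OW-A as reference: OW-B−OW-A = (-95, -5, +0.2); OW-C−OW-A = (-45, -145, +0.3).
Determinant of the coordinate differences = (-95)·(-145) − (-45)·(-5) = 13550.
∂h/∂x = [(+0.2)·(-145) − (+0.3)·(-5)] / 13550 = -0.002030
∂h/∂y = [(-95)·(+0.3) − (-45)·(+0.2)] / 13550 = -0.001439
|∇h| = √(-0.002030² + -0.001439²) = 0.002488
Seepage velocity v = K·i/n = 26.0 × 0.002488 / 0.32 = 0.2022 m/day.

0.20 m/day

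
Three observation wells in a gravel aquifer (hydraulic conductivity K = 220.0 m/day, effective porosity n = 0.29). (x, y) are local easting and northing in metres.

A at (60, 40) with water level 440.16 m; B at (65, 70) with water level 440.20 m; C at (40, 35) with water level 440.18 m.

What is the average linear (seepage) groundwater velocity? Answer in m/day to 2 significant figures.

Taking A as reference: B−A = (5, 30, +0.04); C−A = (-20, -5, +0.02).
Determinant of the coordinate differences = 5·(-5) − (-20)·30 = 575.
∂h/∂x = [(+0.04)·(-5) − (+0.02)·30] / 575 = -0.001391
∂h/∂y = [5·(+0.02) − (-20)·(+0.04)] / 575 = +0.001565
|∇h| = √(-0.001391² + 0.001565²) = 0.002094
Seepage velocity v = K·i/n = 220.0 × 0.002094 / 0.29 = 1.589 m/day.

1.6 m/day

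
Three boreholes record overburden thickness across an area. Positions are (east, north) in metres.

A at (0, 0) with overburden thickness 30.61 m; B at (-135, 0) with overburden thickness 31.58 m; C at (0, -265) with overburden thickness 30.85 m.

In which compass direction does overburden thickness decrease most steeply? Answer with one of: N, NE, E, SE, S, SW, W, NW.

∂d/∂x = (31.58 − 30.61) / (-135 − 0) = -0.007185
∂d/∂y = (30.85 − 30.61) / (-265 − 0) = -0.0009057
Steepest decrease is along −∇f = (+0.007185 E, +0.0009057 N) → east.

E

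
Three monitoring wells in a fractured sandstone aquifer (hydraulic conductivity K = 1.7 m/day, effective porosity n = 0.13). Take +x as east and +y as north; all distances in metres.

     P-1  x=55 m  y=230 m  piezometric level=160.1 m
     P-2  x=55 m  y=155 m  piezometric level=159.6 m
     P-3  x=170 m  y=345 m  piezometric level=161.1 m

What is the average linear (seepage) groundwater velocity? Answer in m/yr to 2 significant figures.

Taking P-1 as reference: P-2−P-1 = (0, -75, -0.5); P-3−P-1 = (115, 115, +1.0).
Solve a·Δx + b·Δy = Δh: det = 0·115 − 115·(-75) = 8625.
∂h/∂x = [(-0.5)·115 − (+1.0)·(-75)] / 8625 = +0.002029
∂h/∂y = [0·(+1.0) − 115·(-0.5)] / 8625 = +0.006667
|∇h| = √(0.002029² + 0.006667²) = 0.006969
Seepage velocity v = K·i/n = 1.7 × 0.006969 / 0.13 = 0.09113 m/day = 33.29 m/yr.

33 m/yr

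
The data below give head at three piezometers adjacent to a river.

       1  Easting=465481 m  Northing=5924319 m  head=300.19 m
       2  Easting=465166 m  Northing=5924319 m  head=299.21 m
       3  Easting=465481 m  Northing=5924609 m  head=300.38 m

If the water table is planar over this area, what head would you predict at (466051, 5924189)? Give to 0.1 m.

301.9 m

∂h/∂x = (299.21 − 300.19) / (465166 − 465481) = +0.003111
∂h/∂y = (300.38 − 300.19) / (5924609 − 5924319) = +0.0006552
h(466051, 5924189) = 300.19 + (+0.003111)·(570) + (+0.0006552)·(-130) = 300.19 +1.773 -0.085 = 301.878 m.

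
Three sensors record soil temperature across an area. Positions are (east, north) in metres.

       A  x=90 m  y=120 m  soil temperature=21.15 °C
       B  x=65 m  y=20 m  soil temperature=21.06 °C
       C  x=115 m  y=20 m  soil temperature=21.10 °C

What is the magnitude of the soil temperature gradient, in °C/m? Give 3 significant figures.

0.00106 °C/m

Differences from A: to B (Δx, Δy, Δh) = (-25, -100, -0.09); to C = (25, -100, -0.05).
Determinant of the coordinate differences = (-25)·(-100) − 25·(-100) = 5000.
∂T/∂x = [(-0.09)·(-100) − (-0.05)·(-100)] / 5000 = +0.0008000
∂T/∂y = [(-25)·(-0.05) − 25·(-0.09)] / 5000 = +0.0007000
|∇f| = √(0.0008000² + 0.0007000²) = 0.001063 °C/m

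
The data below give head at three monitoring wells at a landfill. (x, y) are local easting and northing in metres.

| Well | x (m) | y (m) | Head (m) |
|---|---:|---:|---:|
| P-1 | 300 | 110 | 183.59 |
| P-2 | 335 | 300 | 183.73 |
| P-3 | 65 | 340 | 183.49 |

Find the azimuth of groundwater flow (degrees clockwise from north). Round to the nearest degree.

Three-point gradient (reference P-1): Δ to P-2 = (35, 190, +0.14), Δ to P-3 = (-235, 230, -0.10).
∂h/∂x = +0.0009715, ∂h/∂y = +0.0005579 (det = 52700).
Flow direction (−∇h) has components (-0.0009715 E, -0.0005579 N).
Azimuth = atan2(E, N) = atan2(-0.0009715, -0.0005579) = 240.1° ≈ 240°.

240°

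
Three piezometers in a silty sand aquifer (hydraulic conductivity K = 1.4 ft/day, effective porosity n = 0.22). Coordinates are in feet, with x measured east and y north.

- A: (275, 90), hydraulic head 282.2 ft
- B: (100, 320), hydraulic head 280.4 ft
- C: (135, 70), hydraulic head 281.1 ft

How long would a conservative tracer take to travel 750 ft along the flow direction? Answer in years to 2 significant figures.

Taking A as reference: B−A = (-175, 230, -1.8); C−A = (-140, -20, -1.1).
Determinant of the coordinate differences = (-175)·(-20) − (-140)·230 = 35700.
∂h/∂x = [(-1.8)·(-20) − (-1.1)·230] / 35700 = +0.008095
∂h/∂y = [(-175)·(-1.1) − (-140)·(-1.8)] / 35700 = -0.001667
|∇h| = √(0.008095² + -0.001667²) = 0.008265
Seepage velocity v = K·i/n = 1.4 × 0.008265 / 0.22 = 0.0526 ft/day.
t = 750 / 0.0526 = 1.426e+04 days = 39 years.

39 years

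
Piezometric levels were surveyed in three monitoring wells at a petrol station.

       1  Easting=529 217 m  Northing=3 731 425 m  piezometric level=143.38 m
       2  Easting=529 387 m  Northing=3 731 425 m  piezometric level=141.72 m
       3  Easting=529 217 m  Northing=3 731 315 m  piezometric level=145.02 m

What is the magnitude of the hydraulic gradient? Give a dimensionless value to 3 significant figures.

∂h/∂x = (141.72 − 143.38) / (529387 − 529217) = -0.009765
∂h/∂y = (145.02 − 143.38) / (3731315 − 3731425) = -0.01491
|∇h| = √(-0.009765² + -0.01491²) = 0.01782

0.0178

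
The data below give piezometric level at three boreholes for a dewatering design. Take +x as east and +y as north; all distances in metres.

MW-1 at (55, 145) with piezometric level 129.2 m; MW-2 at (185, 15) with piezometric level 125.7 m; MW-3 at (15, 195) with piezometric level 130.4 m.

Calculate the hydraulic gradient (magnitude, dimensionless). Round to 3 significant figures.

Differences from MW-1: to MW-2 (Δx, Δy, Δh) = (130, -130, -3.5); to MW-3 = (-40, 50, +1.2).
Solve a·Δx + b·Δy = Δh: det = 130·50 − (-40)·(-130) = 1300.
∂h/∂x = [(-3.5)·50 − (+1.2)·(-130)] / 1300 = -0.01462
∂h/∂y = [130·(+1.2) − (-40)·(-3.5)] / 1300 = +0.01231
|∇h| = √(-0.01462² + 0.01231²) = 0.01911

0.0191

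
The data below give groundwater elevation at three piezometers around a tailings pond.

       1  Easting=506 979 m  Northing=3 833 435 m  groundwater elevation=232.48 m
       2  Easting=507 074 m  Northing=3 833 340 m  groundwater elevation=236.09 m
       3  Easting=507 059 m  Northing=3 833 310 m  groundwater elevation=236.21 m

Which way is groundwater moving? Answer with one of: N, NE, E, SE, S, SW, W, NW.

NW

Taking 1 as reference: 2−1 = (95, -95, +3.61); 3−1 = (80, -125, +3.73).
Solve a·Δx + b·Δy = Δh: det = 95·(-125) − 80·(-95) = -4275.
∂h/∂x = [(+3.61)·(-125) − (+3.73)·(-95)] / -4275 = +0.02267
∂h/∂y = [95·(+3.73) − 80·(+3.61)] / -4275 = -0.01533
Flow = −∇h = (-0.02267 east, +0.01533 north), which points northwest.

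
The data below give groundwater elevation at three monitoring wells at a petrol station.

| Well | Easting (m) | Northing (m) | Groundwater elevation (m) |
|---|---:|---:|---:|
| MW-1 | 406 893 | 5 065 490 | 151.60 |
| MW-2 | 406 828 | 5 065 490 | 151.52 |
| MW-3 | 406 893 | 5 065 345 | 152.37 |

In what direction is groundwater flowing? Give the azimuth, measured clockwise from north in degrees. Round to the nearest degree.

∂h/∂x = (151.52 − 151.60) / (406828 − 406893) = +0.001231
∂h/∂y = (152.37 − 151.60) / (5065345 − 5065490) = -0.005310
Flow direction (−∇h) has components (-0.001231 E, +0.005310 N).
Azimuth = atan2(E, N) = atan2(-0.001231, +0.005310) = 347.0° ≈ 347°.

347°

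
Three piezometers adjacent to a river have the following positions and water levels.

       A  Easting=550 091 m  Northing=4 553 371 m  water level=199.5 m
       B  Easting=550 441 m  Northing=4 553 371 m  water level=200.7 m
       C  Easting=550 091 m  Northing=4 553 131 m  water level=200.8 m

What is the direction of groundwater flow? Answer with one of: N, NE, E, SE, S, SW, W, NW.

NW

∂h/∂x = (200.7 − 199.5) / (550441 − 550091) = +0.003429
∂h/∂y = (200.8 − 199.5) / (4553131 − 4553371) = -0.005417
Flow = −∇h = (-0.003429 east, +0.005417 north), which points northwest.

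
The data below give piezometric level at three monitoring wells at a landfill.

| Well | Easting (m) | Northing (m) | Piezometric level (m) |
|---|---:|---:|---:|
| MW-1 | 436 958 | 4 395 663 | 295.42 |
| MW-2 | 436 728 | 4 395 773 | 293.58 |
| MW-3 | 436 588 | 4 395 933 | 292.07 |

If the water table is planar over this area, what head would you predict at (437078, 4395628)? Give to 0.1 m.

296.3 m

Differences from MW-1: to MW-2 (Δx, Δy, Δh) = (-230, 110, -1.84); to MW-3 = (-370, 270, -3.35).
Solve a·Δx + b·Δy = Δh: det = (-230)·270 − (-370)·110 = -21400.
∂h/∂x = [(-1.84)·270 − (-3.35)·110] / -21400 = +0.005995
∂h/∂y = [(-230)·(-3.35) − (-370)·(-1.84)] / -21400 = -0.004192
h(437078, 4395628) = 295.42 + (+0.005995)·(120) + (-0.004192)·(-35) = 295.42 +0.719 +0.147 = 296.286 m.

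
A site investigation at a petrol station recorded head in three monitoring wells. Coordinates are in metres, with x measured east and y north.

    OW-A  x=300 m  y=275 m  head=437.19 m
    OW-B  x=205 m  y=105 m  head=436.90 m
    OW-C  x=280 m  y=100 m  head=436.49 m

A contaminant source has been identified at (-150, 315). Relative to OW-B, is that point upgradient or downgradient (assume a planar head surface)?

With h = a·x + b·y + c and OW-A as origin, the differences give:
  (-95)·a + (-170)·b = -0.29
  (-20)·a + (-175)·b = -0.70
Eliminate b (×(-175) and ×(-170), subtract): 13225·a = -68.250 → a = ∂h/∂x = -0.005161
Back-substitute: b = ∂h/∂y = +0.004590.
Head at (-150, 315) = 437.19 + (-0.005161)·(-450) + (+0.004590)·(40) = 439.70 m.
That is higher than the 436.90 m at OW-B, so the point is upgradient.

upgradient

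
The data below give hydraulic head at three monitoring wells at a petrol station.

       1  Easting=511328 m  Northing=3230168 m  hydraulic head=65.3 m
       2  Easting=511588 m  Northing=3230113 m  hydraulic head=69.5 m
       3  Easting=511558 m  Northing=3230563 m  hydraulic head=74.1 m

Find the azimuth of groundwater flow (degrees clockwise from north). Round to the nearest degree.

Differences from 1: to 2 (Δx, Δy, Δh) = (260, -55, +4.2); to 3 = (230, 395, +8.8).
Solve a·Δx + b·Δy = Δh: det = 260·395 − 230·(-55) = 115350.
∂h/∂x = [(+4.2)·395 − (+8.8)·(-55)] / 115350 = +0.01858
∂h/∂y = [260·(+8.8) − 230·(+4.2)] / 115350 = +0.01146
Flow direction (−∇h) has components (-0.01858 E, -0.01146 N).
Azimuth = atan2(E, N) = atan2(-0.01858, -0.01146) = 238.3° ≈ 238°.

238°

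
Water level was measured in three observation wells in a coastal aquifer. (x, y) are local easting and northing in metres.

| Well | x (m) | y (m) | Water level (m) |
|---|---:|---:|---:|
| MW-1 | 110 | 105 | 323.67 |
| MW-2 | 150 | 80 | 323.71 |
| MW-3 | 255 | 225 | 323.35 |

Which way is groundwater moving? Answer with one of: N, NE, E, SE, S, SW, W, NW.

With h = a·x + b·y + c and MW-1 as origin, the differences give:
  40·a + (-25)·b = +0.04
  145·a + 120·b = -0.32
Eliminate b (×120 and ×(-25), subtract): 8425·a = -3.200 → a = ∂h/∂x = -0.0003798
Back-substitute: b = ∂h/∂y = -0.002208.
Flow = −∇h = (+0.0003798 east, +0.002208 north), which points north.

N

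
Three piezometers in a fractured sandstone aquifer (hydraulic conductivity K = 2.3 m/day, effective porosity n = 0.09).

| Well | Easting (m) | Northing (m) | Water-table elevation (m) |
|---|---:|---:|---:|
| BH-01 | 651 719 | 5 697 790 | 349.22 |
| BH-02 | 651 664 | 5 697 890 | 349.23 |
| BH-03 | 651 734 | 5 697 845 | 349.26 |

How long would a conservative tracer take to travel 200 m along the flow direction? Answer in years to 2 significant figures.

Differences from BH-01: to BH-02 (Δx, Δy, Δh) = (-55, 100, +0.01); to BH-03 = (15, 55, +0.04).
Determinant of the coordinate differences = (-55)·55 − 15·100 = -4525.
∂h/∂x = [(+0.01)·55 − (+0.04)·100] / -4525 = +0.0007624
∂h/∂y = [(-55)·(+0.04) − 15·(+0.01)] / -4525 = +0.0005193
|∇h| = √(0.0007624² + 0.0005193²) = 0.0009225
Seepage velocity v = K·i/n = 2.3 × 0.0009225 / 0.09 = 0.02357 m/day.
t = 200 / 0.02357 = 8485 days = 23.2 years.

23 years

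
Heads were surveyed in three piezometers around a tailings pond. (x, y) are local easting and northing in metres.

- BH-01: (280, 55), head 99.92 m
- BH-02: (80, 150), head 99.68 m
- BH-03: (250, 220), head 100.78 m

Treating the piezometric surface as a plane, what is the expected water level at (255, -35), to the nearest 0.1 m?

Differences from BH-01: to BH-02 (Δx, Δy, Δh) = (-200, 95, -0.24); to BH-03 = (-30, 165, +0.86).
Determinant of the coordinate differences = (-200)·165 − (-30)·95 = -30150.
∂h/∂x = [(-0.24)·165 − (+0.86)·95] / -30150 = +0.004023
∂h/∂y = [(-200)·(+0.86) − (-30)·(-0.24)] / -30150 = +0.005944
h(255, -35) = 99.92 + (+0.004023)·(-25) + (+0.005944)·(-90) = 99.92 -0.101 -0.535 = 99.284 m.

99.3 m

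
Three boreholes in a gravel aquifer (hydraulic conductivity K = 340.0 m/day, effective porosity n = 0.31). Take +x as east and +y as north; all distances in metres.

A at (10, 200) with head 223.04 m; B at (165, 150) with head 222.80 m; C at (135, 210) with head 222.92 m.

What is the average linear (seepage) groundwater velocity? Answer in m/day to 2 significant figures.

2.0 m/day

Three-point gradient (reference A): Δ to B = (155, -50, -0.24), Δ to C = (125, 10, -0.12).
∂h/∂x = -0.001077, ∂h/∂y = +0.001462 (det = 7800).
|∇h| = √(-0.001077² + 0.001462²) = 0.001816
Seepage velocity v = K·i/n = 340.0 × 0.001816 / 0.31 = 1.992 m/day.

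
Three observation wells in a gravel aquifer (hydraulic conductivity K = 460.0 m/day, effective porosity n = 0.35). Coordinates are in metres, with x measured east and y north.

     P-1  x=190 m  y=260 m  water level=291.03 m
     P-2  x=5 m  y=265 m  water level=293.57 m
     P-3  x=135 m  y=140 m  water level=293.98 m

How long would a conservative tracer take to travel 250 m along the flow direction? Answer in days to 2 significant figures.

Differences from P-1: to P-2 (Δx, Δy, Δh) = (-185, 5, +2.54); to P-3 = (-55, -120, +2.95).
Solve a·Δx + b·Δy = Δh: det = (-185)·(-120) − (-55)·5 = 22475.
∂h/∂x = [(+2.54)·(-120) − (+2.95)·5] / 22475 = -0.01422
∂h/∂y = [(-185)·(+2.95) − (-55)·(+2.54)] / 22475 = -0.01807
|∇h| = √(-0.01422² + -0.01807²) = 0.02299
Seepage velocity v = K·i/n = 460.0 × 0.02299 / 0.35 = 30.22 m/day.
t = 250 / 30.22 = 8.273 days.

8.3 days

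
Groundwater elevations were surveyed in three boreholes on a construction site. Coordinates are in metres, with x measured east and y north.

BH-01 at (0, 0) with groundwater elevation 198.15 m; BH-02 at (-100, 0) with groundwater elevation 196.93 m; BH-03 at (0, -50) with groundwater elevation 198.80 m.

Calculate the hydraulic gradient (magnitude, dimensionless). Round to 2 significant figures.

0.018

∂h/∂x = (196.93 − 198.15) / (-100 − 0) = +0.01220
∂h/∂y = (198.80 − 198.15) / (-50 − 0) = -0.01300
|∇h| = √(0.01220² + -0.01300²) = 0.01783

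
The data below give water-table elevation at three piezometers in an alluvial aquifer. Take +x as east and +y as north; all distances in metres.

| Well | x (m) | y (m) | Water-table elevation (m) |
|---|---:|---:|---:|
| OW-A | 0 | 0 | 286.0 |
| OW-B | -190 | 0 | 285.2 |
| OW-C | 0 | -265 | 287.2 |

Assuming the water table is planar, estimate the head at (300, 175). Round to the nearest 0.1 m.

∂h/∂x = (285.2 − 286.0) / (-190 − 0) = +0.004211
∂h/∂y = (287.2 − 286.0) / (-265 − 0) = -0.004528
h(300, 175) = 286.0 + (+0.004211)·(300) + (-0.004528)·(175) = 286.0 +1.263 -0.792 = 286.471 m.

286.5 m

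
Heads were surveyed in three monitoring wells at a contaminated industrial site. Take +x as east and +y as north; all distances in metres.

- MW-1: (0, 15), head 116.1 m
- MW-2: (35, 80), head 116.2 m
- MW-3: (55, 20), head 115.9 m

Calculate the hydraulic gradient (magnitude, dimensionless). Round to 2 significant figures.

With h = a·x + b·y + c and MW-1 as origin, the differences give:
  35·a + 65·b = +0.1
  55·a + 5·b = -0.2
Eliminate b (×5 and ×65, subtract): -3400·a = 13.50 → a = ∂h/∂x = -0.003971
Back-substitute: b = ∂h/∂y = +0.003676.
|∇h| = √(-0.003971² + 0.003676²) = 0.005411

0.0054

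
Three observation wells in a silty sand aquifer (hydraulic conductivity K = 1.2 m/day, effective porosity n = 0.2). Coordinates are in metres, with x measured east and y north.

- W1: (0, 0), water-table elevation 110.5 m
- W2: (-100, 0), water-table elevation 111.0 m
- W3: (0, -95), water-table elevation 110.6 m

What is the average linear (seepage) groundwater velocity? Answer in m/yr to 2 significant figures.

11 m/yr

∂h/∂x = (111.0 − 110.5) / (-100 − 0) = -0.005000
∂h/∂y = (110.6 − 110.5) / (-95 − 0) = -0.001053
|∇h| = √(-0.005000² + -0.001053²) = 0.00511
Seepage velocity v = K·i/n = 1.2 × 0.00511 / 0.2 = 0.03066 m/day = 11.2 m/yr.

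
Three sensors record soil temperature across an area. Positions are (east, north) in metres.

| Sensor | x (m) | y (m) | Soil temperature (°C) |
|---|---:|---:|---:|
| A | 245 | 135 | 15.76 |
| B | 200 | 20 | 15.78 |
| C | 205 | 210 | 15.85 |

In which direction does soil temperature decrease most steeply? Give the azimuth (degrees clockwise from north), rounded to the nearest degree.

105°

Taking A as reference: B−A = (-45, -115, +0.02); C−A = (-40, 75, +0.09).
Solve a·Δx + b·Δy = ΔT: det = (-45)·75 − (-40)·(-115) = -7975.
∂T/∂x = [(+0.02)·75 − (+0.09)·(-115)] / -7975 = -0.001486
∂T/∂y = [(-45)·(+0.09) − (-40)·(+0.02)] / -7975 = +0.0004075
Steepest decrease is along −∇f: components (+0.001486 E, -0.0004075 N).
Azimuth = atan2(+0.001486, -0.0004075) = 105.3° ≈ 105°.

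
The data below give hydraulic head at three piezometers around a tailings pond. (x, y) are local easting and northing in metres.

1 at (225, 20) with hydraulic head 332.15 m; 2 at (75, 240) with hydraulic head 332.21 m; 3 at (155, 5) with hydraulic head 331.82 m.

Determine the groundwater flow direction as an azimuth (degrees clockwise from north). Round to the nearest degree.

233°

Taking 1 as reference: 2−1 = (-150, 220, +0.06); 3−1 = (-70, -15, -0.33).
Solve a·Δx + b·Δy = Δh: det = (-150)·(-15) − (-70)·220 = 17650.
∂h/∂x = [(+0.06)·(-15) − (-0.33)·220] / 17650 = +0.004062
∂h/∂y = [(-150)·(-0.33) − (-70)·(+0.06)] / 17650 = +0.003042
Flow direction (−∇h) has components (-0.004062 E, -0.003042 N).
Azimuth = atan2(E, N) = atan2(-0.004062, -0.003042) = 233.2° ≈ 233°.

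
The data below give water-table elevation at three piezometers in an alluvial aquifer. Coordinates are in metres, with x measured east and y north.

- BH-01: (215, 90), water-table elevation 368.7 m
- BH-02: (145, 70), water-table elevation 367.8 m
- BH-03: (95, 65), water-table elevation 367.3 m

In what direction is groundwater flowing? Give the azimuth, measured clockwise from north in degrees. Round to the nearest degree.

Differences from BH-01: to BH-02 (Δx, Δy, Δh) = (-70, -20, -0.9); to BH-03 = (-120, -25, -1.4).
Solve a·Δx + b·Δy = Δh: det = (-70)·(-25) − (-120)·(-20) = -650.
∂h/∂x = [(-0.9)·(-25) − (-1.4)·(-20)] / -650 = +0.008462
∂h/∂y = [(-70)·(-1.4) − (-120)·(-0.9)] / -650 = +0.01538
Flow direction (−∇h) has components (-0.008462 E, -0.01538 N).
Azimuth = atan2(E, N) = atan2(-0.008462, -0.01538) = 208.8° ≈ 209°.

209°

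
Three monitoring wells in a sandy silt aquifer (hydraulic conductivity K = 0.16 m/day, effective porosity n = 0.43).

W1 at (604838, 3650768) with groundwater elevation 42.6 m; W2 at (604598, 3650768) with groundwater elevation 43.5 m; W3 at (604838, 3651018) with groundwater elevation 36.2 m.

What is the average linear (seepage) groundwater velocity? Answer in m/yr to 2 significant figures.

∂h/∂x = (43.5 − 42.6) / (604598 − 604838) = -0.003750
∂h/∂y = (36.2 − 42.6) / (3651018 − 3650768) = -0.02560
|∇h| = √(-0.003750² + -0.02560²) = 0.02587
Seepage velocity v = K·i/n = 0.16 × 0.02587 / 0.43 = 0.009626 m/day = 3.516 m/yr.

3.5 m/yr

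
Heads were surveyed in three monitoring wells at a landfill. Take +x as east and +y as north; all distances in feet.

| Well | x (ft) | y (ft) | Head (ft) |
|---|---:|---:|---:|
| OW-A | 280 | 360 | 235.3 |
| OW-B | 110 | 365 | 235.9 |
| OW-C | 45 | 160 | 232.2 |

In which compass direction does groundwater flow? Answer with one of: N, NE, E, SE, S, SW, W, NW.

S

Taking OW-A as reference: OW-B−OW-A = (-170, 5, +0.6); OW-C−OW-A = (-235, -200, -3.1).
Determinant of the coordinate differences = (-170)·(-200) − (-235)·5 = 35175.
∂h/∂x = [(+0.6)·(-200) − (-3.1)·5] / 35175 = -0.002971
∂h/∂y = [(-170)·(-3.1) − (-235)·(+0.6)] / 35175 = +0.01899
Flow = −∇h = (+0.002971 east, -0.01899 north), which points south.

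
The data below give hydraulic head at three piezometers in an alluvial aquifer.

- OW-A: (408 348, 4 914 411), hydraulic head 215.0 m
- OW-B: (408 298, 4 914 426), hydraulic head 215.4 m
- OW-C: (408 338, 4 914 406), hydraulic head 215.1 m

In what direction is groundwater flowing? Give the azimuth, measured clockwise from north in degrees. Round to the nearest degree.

074°

With h = a·x + b·y + c and OW-A as origin, the differences give:
  (-50)·a + 15·b = +0.4
  (-10)·a + (-5)·b = +0.1
Eliminate b (×(-5) and ×15, subtract): 400·a = -3.50 → a = ∂h/∂x = -0.008750
Back-substitute: b = ∂h/∂y = -0.002500.
Flow direction (−∇h) has components (+0.008750 E, +0.002500 N).
Azimuth = atan2(E, N) = atan2(+0.008750, +0.002500) = 74.1° ≈ 074°.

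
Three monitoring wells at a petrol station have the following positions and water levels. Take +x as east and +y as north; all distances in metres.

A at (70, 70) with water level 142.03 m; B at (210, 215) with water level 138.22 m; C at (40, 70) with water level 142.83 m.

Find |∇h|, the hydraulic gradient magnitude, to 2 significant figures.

With h = a·x + b·y + c and A as origin, the differences give:
  140·a + 145·b = -3.81
  (-30)·a + 0·b = +0.80
Eliminate b (×0 and ×145, subtract): 4350·a = -116.000 → a = ∂h/∂x = -0.02667
Back-substitute: b = ∂h/∂y = -0.0005287.
|∇h| = √(-0.02667² + -0.0005287²) = 0.02668

0.027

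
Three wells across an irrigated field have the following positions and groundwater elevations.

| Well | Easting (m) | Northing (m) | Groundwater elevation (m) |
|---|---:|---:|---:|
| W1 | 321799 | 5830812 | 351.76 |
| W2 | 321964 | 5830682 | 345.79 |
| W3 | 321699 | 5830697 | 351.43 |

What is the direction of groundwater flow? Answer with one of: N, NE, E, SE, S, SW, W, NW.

SE

Three-point gradient (reference W1): Δ to W2 = (165, -130, -5.97), Δ to W3 = (-100, -115, -0.33).
∂h/∂x = -0.02013, ∂h/∂y = +0.02037 (det = -31975).
Flow = −∇h = (+0.02013 east, -0.02037 north), which points southeast.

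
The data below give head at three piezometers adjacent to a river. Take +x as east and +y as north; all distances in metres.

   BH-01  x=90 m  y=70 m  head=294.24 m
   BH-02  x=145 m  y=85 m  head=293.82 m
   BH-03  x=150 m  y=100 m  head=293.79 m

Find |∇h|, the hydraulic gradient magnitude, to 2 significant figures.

With h = a·x + b·y + c and BH-01 as origin, the differences give:
  55·a + 15·b = -0.42
  60·a + 30·b = -0.45
Eliminate b (×30 and ×15, subtract): 750·a = -5.850 → a = ∂h/∂x = -0.007800
Back-substitute: b = ∂h/∂y = +0.0006000.
|∇h| = √(-0.007800² + 0.0006000²) = 0.007823

0.0078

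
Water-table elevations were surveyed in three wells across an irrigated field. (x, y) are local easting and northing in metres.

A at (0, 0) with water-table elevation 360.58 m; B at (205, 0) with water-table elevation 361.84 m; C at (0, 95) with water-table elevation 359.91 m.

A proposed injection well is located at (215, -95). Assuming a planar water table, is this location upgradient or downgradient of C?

∂h/∂x = (361.84 − 360.58) / (205 − 0) = +0.006146
∂h/∂y = (359.91 − 360.58) / (95 − 0) = -0.007053
Head at (215, -95) = 360.58 + (+0.006146)·(215) + (-0.007053)·(-95) = 362.57 m.
That is higher than the 359.91 m at C, so the point is upgradient.

upgradient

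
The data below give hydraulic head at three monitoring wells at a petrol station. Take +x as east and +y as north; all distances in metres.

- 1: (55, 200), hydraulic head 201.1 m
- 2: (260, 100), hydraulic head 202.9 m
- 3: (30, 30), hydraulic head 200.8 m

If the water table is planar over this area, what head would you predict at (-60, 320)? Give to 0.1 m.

200.1 m

With h = a·x + b·y + c and 1 as origin, the differences give:
  205·a + (-100)·b = +1.8
  (-25)·a + (-170)·b = -0.3
Eliminate b (×(-170) and ×(-100), subtract): -37350·a = -336.00 → a = ∂h/∂x = +0.008996
Back-substitute: b = ∂h/∂y = +0.0004418.
h(-60, 320) = 201.1 + (+0.008996)·(-115) + (+0.0004418)·(120) = 201.1 -1.035 +0.053 = 200.118 m.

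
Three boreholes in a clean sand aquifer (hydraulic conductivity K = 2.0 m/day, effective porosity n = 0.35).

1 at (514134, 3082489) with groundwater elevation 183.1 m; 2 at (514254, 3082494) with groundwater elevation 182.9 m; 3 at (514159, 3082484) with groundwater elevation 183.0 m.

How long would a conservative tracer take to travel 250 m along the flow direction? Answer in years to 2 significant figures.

With h = a·x + b·y + c and 1 as origin, the differences give:
  120·a + 5·b = -0.2
  25·a + (-5)·b = -0.1
Eliminate b (×(-5) and ×5, subtract): -725·a = 1.50 → a = ∂h/∂x = -0.002069
Back-substitute: b = ∂h/∂y = +0.009655.
|∇h| = √(-0.002069² + 0.009655²) = 0.009874
Seepage velocity v = K·i/n = 2.0 × 0.009874 / 0.35 = 0.05642 m/day.
t = 250 / 0.05642 = 4431 days = 12.1 years.

12 years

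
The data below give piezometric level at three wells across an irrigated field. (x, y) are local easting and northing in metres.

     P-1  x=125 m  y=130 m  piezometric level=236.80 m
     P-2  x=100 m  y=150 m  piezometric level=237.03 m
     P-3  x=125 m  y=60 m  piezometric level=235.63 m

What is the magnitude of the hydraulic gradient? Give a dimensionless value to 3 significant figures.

0.0172

Taking P-1 as reference: P-2−P-1 = (-25, 20, +0.23); P-3−P-1 = (0, -70, -1.17).
Determinant of the coordinate differences = (-25)·(-70) − 0·20 = 1750.
∂h/∂x = [(+0.23)·(-70) − (-1.17)·20] / 1750 = +0.004171
∂h/∂y = [(-25)·(-1.17) − 0·(+0.23)] / 1750 = +0.01671
|∇h| = √(0.004171² + 0.01671²) = 0.01722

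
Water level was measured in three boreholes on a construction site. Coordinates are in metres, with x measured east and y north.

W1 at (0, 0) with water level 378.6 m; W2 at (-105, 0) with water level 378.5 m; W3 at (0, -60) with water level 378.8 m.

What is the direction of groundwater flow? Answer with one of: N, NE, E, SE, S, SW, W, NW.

N

∂h/∂x = (378.5 − 378.6) / (-105 − 0) = +0.0009524
∂h/∂y = (378.8 − 378.6) / (-60 − 0) = -0.003333
Flow = −∇h = (-0.0009524 east, +0.003333 north), which points north.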